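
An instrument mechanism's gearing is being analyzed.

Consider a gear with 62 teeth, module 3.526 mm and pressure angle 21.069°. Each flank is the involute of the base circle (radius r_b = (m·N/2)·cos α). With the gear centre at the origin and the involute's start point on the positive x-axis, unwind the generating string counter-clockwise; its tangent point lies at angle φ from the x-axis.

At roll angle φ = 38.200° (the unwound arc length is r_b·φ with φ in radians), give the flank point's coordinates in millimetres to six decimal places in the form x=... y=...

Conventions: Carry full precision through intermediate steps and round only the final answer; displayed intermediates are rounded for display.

x=122.210707 y=9.635328

recognized (one wheel, involute flank): single-mesh tooth geometry, m = 3.526, N = 62
pitch radius r_p = m·N/2 = 3.526·62/2 = 109.306000
base radius r_b = r_p·cos α = 109.306000·cos 21.069° = 101.998694
roll angle φ = 38.200° = 0.66671577 rad
x = r_b·(cos φ + φ·sin φ) = 122.210707
y = r_b·(sin φ − φ·cos φ) = 9.635328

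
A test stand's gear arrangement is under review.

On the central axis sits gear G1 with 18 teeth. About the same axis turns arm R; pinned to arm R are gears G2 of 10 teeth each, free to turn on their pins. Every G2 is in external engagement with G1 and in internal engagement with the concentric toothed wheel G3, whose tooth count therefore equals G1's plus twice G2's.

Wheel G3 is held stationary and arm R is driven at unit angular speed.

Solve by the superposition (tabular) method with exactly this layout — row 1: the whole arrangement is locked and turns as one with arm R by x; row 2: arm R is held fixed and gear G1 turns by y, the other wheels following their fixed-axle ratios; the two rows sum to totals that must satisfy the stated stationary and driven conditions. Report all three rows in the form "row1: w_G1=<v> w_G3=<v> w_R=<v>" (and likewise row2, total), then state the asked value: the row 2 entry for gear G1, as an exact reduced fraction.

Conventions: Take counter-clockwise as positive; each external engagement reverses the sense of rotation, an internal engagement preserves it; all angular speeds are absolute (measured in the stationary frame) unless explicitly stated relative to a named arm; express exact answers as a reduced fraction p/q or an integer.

planetary set (18T centre, 10T on arm, 38T internal) — Willis relation
row 1 — lock + rotate with arm: ω_sun = ω_ring = ω_arm = x
row 2: sun turns y, ring = −(18/38)·y, arm 0
boundary: total ω_ring = x − (18/38)·y = 0 and total ω_arm = x = 1  ⇒  y = 19/9, x = 1
row 2 ring = −(18/38)·19/9 = -1
totals (row 1 + row 2): sun 1 + 19/9 = 28/9, ring 1 + (-1) = 0, arm 1 + 0 = 1
asked cell (row2, sun) = 19/9

row1: w_G1=1 w_G3=1 w_R=1
row2: w_G1=19/9 w_G3=-1 w_R=0
total: w_G1=28/9 w_G3=0 w_R=1
asked value: 19/9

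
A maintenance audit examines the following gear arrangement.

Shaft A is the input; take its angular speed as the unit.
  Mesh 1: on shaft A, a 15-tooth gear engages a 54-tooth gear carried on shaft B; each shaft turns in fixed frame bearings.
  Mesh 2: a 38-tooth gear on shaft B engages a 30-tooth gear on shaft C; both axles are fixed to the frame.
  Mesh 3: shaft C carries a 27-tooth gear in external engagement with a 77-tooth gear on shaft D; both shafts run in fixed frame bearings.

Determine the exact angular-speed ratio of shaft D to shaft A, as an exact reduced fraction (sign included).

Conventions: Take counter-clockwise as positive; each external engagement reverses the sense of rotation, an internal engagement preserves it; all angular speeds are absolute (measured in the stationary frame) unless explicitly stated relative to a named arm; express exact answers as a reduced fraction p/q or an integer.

-19/154

class = fixed-axis compound train [3 meshes; 3 ratios multiply, 3 sense flips]
mesh 1 [15T→54T]: running ratio 5/18, sense −
mesh 2 [38T→30T]: running ratio 19/54, sense +
mesh 3 [27T→77T]: running ratio 19/154, sense −
ω_out/ω_in = -19/154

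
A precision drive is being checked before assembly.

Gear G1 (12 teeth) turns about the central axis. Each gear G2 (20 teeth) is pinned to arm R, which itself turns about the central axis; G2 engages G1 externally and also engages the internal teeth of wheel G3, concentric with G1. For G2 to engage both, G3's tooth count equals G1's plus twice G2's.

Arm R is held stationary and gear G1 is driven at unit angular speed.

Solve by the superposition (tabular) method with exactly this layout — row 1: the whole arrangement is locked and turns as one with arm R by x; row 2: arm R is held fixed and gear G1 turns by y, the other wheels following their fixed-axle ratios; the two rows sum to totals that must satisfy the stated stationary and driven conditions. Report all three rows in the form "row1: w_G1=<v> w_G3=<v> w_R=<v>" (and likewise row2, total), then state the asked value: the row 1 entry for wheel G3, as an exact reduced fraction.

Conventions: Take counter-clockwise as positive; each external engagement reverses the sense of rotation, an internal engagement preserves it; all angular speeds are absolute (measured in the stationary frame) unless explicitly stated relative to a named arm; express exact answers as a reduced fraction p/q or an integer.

row1: w_G1=0 w_G3=0 w_R=0
row2: w_G1=1 w_G3=-3/13 w_R=0
total: w_G1=1 w_G3=-3/13 w_R=0
asked value: 0

topology: planetary set — G1 12T / G2 20T / G3 52T, arm = carrier (Willis)
row 1: whole set turns with the arm by x
row 2 (arm held, sun turns y): ω_ring = −(12/52)·y, ω_arm = 0
boundary: total ω_arm = x = 0 and total ω_sun = x + y = 1  ⇒  y = 1, x = 0
row 2 ring = −(12/52)·1 = -3/13
totals (row 1 + row 2): sun 0 + 1 = 1, ring 0 + (-3/13) = -3/13, arm 0 + 0 = 0
asked cell (row1, ring) = 0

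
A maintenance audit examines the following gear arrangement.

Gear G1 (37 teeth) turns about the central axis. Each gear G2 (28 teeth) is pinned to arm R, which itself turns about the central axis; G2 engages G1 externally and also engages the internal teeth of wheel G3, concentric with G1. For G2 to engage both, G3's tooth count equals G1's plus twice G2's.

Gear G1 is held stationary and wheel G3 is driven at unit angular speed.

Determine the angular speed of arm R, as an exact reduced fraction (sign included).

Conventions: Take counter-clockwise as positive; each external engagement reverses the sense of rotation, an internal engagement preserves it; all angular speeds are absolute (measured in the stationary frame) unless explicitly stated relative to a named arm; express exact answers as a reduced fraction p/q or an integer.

recognized (axles ride arm R): planetary set, 37/28/93 teeth
ring teeth: 37 + 2·28 = 93
37(ω_sun−ω_arm) = −93(ω_ring−ω_arm),  ω_sun = 0, ω_ring = 1
37(0−ω_arm) = −93(1−ω_arm)  ⇒  130·ω_arm = 93  ⇒  ω_arm = 93/130
exact speed ratio = 93/130

93/130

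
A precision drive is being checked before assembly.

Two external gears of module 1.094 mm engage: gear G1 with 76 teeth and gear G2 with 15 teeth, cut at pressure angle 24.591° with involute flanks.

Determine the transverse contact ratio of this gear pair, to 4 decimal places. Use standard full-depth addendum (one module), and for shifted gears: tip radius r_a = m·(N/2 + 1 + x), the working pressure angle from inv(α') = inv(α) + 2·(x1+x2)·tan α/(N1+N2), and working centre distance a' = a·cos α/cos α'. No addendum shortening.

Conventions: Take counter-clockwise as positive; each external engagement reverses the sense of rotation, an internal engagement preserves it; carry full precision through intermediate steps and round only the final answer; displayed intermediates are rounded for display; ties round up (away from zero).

recognized (one external pair, fixed centres): single-mesh tooth geometry, m = 1.094, N1 = 76, N2 = 15
base radii: r_b1 = 37.801481, r_b2 = 7.460819
tip radii: r_a1 = 42.666000, r_a2 = 9.299000
no profile shift: α' = α, a' = a
action lengths: √(r_a1²−r_b1²) = 19.784730, √(r_a2²−r_b2²) = 5.550458
base pitch p_b = π·m·cos α = 3.125180
CR = (19.784730 + 5.550458 − 49.777000·sin 24.59100°)/3.125180 = 1.478663
contact ratio ≈ 1.4787

1.4787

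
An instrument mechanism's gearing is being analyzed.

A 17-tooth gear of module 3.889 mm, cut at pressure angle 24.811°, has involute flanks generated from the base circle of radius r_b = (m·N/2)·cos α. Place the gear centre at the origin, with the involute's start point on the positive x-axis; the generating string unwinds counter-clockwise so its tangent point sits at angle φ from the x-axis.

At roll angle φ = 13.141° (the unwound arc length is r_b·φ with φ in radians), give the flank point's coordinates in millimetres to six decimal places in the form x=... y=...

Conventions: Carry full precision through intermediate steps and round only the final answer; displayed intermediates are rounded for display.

x=30.784121 y=0.120035

recognized (one wheel, involute flank): single-mesh tooth geometry, m = 3.889, N = 17
pitch radius r_p = m·N/2 = 3.889·17/2 = 33.056500
base radius r_b = r_p·cos α = 33.056500·cos 24.811° = 30.005284
roll angle φ = 13.141° = 0.22935372 rad
x = r_b·(cos φ + φ·sin φ) = 30.784121
y = r_b·(sin φ − φ·cos φ) = 0.120035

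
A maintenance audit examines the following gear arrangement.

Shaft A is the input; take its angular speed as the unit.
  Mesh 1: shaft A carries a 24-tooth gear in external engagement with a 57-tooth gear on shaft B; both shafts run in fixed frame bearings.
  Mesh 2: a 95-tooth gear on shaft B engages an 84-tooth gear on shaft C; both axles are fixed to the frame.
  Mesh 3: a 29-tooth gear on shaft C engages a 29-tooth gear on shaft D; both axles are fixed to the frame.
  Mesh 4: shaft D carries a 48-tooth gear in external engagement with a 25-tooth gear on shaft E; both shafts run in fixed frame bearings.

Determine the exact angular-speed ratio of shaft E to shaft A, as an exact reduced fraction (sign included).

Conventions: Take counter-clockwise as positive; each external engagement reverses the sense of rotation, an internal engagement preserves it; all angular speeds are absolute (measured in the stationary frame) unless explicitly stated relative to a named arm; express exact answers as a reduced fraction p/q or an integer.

32/35

class = fixed-axis compound train [4 meshes; 4 ratios multiply, 4 sense flips]
mesh 1 [24T→57T]: running ratio 8/19, sense −
mesh 2 [95T→84T]: running ratio 10/21, sense +
mesh 3 [29T→29T]: running ratio 10/21, sense −
mesh 4 [48T→25T]: running ratio 32/35, sense +
ω_out/ω_in = 32/35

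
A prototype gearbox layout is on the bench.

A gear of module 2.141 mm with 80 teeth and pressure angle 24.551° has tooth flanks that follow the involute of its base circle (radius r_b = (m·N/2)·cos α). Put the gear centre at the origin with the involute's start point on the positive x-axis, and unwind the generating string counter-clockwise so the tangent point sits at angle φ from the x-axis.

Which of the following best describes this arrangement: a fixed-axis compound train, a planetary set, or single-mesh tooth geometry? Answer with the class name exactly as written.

single-mesh tooth geometry

class = single-mesh tooth geometry [base-circle involute, m = 2.141, 80T]
classification: single-mesh tooth geometry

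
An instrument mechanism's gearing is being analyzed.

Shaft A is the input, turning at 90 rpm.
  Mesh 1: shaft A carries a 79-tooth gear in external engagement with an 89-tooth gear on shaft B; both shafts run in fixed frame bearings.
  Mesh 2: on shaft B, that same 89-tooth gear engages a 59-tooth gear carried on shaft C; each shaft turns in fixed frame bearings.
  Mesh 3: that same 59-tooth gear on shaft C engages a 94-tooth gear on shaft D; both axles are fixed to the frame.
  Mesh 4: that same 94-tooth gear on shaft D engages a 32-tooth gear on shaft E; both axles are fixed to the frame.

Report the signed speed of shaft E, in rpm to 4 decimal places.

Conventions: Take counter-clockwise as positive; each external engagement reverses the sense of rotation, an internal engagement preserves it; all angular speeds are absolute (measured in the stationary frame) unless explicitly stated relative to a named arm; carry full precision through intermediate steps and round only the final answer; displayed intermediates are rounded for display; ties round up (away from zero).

topology: fixed-axis compound train — 4 meshes, A→E
mesh 1 [79T→89T]: ω = 90.0000×79/89 = 79.8876 rpm, sense flips to −
mesh 2 [89T→59T]: ω = 79.8876×89/59 = 120.5085 rpm, sense flips to +
mesh 3 [59T→94T]: ω = 120.5085×59/94 = 75.6383 rpm, sense flips to −
mesh 4 [94T→32T]: ω = 75.6383×94/32 = 222.1875 rpm, sense flips to +
signed output speed = +222.1875 rpm

+222.1875 rpm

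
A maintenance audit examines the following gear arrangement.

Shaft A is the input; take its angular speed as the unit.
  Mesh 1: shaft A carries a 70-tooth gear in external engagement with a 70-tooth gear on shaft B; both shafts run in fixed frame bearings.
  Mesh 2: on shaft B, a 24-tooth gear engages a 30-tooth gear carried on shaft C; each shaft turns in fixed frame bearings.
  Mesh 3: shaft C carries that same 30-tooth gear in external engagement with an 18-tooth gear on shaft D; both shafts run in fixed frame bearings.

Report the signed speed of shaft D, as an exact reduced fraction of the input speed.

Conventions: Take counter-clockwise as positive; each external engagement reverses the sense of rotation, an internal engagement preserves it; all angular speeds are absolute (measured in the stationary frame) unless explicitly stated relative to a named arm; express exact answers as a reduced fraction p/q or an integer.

-4/3

3-mesh fixed-axis compound train (all bearings frame-fixed)
mesh 1 [70T→70T]: |ω|/ω_in = 1×70/70 = 1, sense flips to −
mesh 2 [24T→30T]: |ω|/ω_in = 1×24/30 = 4/5, sense flips to +
mesh 3 [30T→18T]: |ω|/ω_in = (4/5)×30/18 = 4/3, sense flips to −
signed output speed (× input speed) = -4/3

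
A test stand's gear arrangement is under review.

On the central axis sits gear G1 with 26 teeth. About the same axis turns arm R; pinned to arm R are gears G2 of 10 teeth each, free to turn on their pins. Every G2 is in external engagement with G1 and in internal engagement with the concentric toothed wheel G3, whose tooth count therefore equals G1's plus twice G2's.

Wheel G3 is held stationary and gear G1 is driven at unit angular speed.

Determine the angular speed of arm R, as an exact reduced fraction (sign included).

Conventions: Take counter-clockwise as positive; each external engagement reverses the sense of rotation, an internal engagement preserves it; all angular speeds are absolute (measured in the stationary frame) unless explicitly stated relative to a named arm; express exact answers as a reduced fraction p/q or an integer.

topology: planetary set — G1 26T / G2 10T / G3 46T, arm = carrier (Willis)
ring teeth: 26 + 2·10 = 46
26(ω_sun−ω_arm) = −46(ω_ring−ω_arm),  ω_ring = 0, ω_sun = 1
26(1−ω_arm) = −46(0−ω_arm)  ⇒  72·ω_arm = 26  ⇒  ω_arm = 13/36
exact speed ratio = 13/36

13/36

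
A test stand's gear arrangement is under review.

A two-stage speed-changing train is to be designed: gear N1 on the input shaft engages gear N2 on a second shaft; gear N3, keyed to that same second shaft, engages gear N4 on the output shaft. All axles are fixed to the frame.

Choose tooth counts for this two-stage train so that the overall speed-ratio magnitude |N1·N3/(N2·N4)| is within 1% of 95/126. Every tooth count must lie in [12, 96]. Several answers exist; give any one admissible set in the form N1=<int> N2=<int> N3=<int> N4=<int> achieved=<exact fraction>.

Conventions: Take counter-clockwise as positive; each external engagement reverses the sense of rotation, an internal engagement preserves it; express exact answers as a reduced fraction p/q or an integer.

design class (target 95/126): fixed-axis compound train
target = 95/126 in lowest terms: an exact hit needs N1·N3 = k·95 and N2·N4 = k·126 for one integer k, every count in [12, 96]; additionally prefer no 1:1 stage (N1 ≠ N2, N3 ≠ N4)
k = 1…2: no 1:1-free in-range split of k·95 and k·126 into factor pairs; take k = 3
k = 3: N1·N3 = 285 = 15·19, N2·N4 = 378 = 14·27
achieved = 15·19/(14·27) = 95/126; |achieved − target| = 0 ≤ 19/2520 ✓

N1=15 N2=14 N3=19 N4=27 achieved=95/126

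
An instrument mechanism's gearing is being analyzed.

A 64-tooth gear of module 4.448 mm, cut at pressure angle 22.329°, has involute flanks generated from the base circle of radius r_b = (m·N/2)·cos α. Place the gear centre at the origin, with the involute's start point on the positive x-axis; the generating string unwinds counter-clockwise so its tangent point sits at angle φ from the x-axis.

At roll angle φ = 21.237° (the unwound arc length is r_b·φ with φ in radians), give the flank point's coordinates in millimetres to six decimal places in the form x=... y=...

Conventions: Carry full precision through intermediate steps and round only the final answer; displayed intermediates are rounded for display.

x=140.399337 y=2.204331

recognized (one wheel, involute flank): single-mesh tooth geometry, m = 4.448, N = 64
pitch radius r_p = m·N/2 = 4.448·64/2 = 142.336000
base radius r_b = r_p·cos α = 142.336000·cos 22.329° = 131.663297
roll angle φ = 21.237° = 0.37065557 rad
x = r_b·(cos φ + φ·sin φ) = 140.399337
y = r_b·(sin φ − φ·cos φ) = 2.204331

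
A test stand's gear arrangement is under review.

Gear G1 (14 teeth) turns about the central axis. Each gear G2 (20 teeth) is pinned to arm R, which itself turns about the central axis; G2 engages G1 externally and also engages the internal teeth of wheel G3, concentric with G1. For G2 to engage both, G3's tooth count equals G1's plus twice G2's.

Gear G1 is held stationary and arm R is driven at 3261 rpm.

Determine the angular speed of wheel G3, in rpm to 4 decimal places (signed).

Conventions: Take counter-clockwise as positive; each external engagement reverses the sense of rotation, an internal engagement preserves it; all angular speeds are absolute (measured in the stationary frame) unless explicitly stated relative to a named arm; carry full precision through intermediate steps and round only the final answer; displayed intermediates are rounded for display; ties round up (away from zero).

+4106.4444 rpm

class = planetary set [G3 = 14+2·20 = 54; Willis about the carrier]
normalise by the input: solve with ω_arm = 1, then scale by 3261 rpm
ring teeth: 14 + 2·20 = 54
14(ω_sun−ω_arm) = −54(ω_ring−ω_arm),  ω_sun = 0, ω_arm = 1
ω_ring = 1 − (14/54)(0−1) = 34/27
scale: ω_ring = 34/27 × 3261 rpm = +4106.4444 rpm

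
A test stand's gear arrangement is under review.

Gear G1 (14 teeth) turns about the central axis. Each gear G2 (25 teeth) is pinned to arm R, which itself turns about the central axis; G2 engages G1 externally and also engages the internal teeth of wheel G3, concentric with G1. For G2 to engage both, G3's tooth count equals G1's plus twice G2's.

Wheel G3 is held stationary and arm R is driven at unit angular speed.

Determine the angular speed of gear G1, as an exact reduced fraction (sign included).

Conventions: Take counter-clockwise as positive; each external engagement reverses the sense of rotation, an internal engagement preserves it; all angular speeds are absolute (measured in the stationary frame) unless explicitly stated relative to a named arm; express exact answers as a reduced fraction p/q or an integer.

39/7

topology: planetary set — G1 14T / G2 25T / G3 64T, arm = carrier (Willis)
ring teeth: 14 + 2·25 = 64
14(ω_sun−ω_arm) = −64(ω_ring−ω_arm),  ω_ring = 0, ω_arm = 1
ω_sun = 1 − (64/14)(0−1) = 39/7
exact speed ratio = 39/7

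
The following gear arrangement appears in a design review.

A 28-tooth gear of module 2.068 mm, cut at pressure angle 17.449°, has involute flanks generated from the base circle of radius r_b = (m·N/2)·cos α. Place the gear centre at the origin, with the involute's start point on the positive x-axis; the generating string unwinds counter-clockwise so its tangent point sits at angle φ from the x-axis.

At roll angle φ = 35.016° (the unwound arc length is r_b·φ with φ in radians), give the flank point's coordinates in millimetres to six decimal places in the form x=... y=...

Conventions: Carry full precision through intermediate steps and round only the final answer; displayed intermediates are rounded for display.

topology: single-mesh involute geometry — m = 2.068, N = 28
pitch radius r_p = m·N/2 = 2.068·28/2 = 28.952000
base radius r_b = r_p·cos α = 28.952000·cos 17.449° = 27.619752
roll angle φ = 35.016° = 0.61114449 rad
x = r_b·(cos φ + φ·sin φ) = 32.305987
y = r_b·(sin φ − φ·cos φ) = 2.024053

x=32.305987 y=2.024053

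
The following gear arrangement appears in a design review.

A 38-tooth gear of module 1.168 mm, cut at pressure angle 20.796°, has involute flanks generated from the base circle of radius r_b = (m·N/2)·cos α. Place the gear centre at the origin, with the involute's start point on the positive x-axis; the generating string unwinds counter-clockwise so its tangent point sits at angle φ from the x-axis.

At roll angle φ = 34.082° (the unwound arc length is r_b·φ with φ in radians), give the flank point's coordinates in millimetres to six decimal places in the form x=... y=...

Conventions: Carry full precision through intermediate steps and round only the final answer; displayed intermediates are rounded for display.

class = single-mesh tooth geometry [base-circle involute, m = 1.168, 38T]
pitch radius r_p = m·N/2 = 1.168·38/2 = 22.192000
base radius r_b = r_p·cos α = 22.192000·cos 20.796° = 20.746202
roll angle φ = 34.082° = 0.59484312 rad
x = r_b·(cos φ + φ·sin φ) = 24.098246
y = r_b·(sin φ − φ·cos φ) = 1.404686

x=24.098246 y=1.404686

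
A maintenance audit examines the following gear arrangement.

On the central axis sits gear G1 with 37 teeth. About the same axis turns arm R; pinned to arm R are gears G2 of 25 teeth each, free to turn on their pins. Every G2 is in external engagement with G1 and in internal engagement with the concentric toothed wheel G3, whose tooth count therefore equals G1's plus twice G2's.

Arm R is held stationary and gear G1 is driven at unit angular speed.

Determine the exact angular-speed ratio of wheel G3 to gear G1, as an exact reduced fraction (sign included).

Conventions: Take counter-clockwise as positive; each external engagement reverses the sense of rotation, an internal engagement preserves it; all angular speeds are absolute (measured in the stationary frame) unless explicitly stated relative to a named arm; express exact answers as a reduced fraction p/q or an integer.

-37/87

recognized (axles ride arm R): planetary set, 37/25/87 teeth
ring teeth: 37 + 2·25 = 87
37(ω_sun−ω_arm) = −87(ω_ring−ω_arm),  ω_arm = 0, ω_sun = 1
ω_ring = 0 − (37/87)(1−0) = -37/87
ω_out/ω_in = -37/87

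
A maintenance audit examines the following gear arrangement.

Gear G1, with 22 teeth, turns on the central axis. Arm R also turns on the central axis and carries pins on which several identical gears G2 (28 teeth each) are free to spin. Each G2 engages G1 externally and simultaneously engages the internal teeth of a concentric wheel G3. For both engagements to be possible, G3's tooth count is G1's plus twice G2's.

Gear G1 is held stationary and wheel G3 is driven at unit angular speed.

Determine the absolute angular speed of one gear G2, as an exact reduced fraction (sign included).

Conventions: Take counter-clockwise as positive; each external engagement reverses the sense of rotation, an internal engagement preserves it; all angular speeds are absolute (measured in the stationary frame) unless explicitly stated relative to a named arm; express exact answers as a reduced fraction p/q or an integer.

39/28

recognized (axles ride arm R): planetary set, 22/28/78 teeth
ring teeth: 22 + 2·28 = 78
22(ω_sun−ω_arm) = −78(ω_ring−ω_arm),  ω_sun = 0, ω_ring = 1
22(0−ω_arm) = −78(1−ω_arm)  ⇒  100·ω_arm = 78  ⇒  ω_arm = 39/50
sun–planet mesh: 22·(0−39/50) = −28·(ω_p−ω_arm)  ⇒  ω_p−ω_arm = 429/700
ω_p = 39/50 + 429/700 = 39/28
exact speed ratio = 39/28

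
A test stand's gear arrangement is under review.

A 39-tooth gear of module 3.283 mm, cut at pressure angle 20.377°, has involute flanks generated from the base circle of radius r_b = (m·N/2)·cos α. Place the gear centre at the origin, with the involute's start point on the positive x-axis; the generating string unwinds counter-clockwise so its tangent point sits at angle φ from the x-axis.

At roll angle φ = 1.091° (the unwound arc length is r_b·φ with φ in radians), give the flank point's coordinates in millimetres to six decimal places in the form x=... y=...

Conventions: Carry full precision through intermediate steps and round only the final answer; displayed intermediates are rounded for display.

topology: single-mesh involute geometry — m = 3.283, N = 39
pitch radius r_p = m·N/2 = 3.283·39/2 = 64.018500
base radius r_b = r_p·cos α = 64.018500·cos 20.377° = 60.012340
roll angle φ = 1.091° = 0.01904154 rad
x = r_b·(cos φ + φ·sin φ) = 60.023219
y = r_b·(sin φ − φ·cos φ) = 0.000138

x=60.023219 y=0.000138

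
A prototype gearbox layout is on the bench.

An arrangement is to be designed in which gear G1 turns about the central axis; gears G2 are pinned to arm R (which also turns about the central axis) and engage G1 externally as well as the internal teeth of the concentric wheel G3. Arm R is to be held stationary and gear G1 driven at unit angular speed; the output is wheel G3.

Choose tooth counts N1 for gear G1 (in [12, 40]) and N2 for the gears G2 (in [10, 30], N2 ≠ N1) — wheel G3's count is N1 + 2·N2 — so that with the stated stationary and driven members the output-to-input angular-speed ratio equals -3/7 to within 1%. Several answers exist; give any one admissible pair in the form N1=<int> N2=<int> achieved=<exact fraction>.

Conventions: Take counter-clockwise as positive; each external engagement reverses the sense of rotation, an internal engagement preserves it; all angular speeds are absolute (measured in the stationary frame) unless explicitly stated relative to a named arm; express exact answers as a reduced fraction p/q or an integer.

topology: planetary set — design target -3/7, arm = carrier (Willis)
Willis with ω_arm = 0: ω_ring/ω_sun = −N1/N3; set equal to -3/7  ⇒  N3/N1 = −1/(-3/7) = 7/3
N3 = N1 + 2·N2  ⇒  N2/N1 = (N3/N1 − 1)/2 = (7/3 − 1)/2 = 2/3
smallest multiple with N1 ≥ 12 and N2 ≥ 10: k = 5  ⇒  N1 = 5·3 = 15, N2 = 5·2 = 10 (N1 ≤ 40, N2 ≤ 30, N2 ≠ N1 ✓), N3 = 15 + 2·10 = 35
check: −N1/N3 with N1 = 15, N3 = 35 gives -3/7; |achieved − target| = 0 ≤ 3/700 ✓

N1=15 N2=10 achieved=-3/7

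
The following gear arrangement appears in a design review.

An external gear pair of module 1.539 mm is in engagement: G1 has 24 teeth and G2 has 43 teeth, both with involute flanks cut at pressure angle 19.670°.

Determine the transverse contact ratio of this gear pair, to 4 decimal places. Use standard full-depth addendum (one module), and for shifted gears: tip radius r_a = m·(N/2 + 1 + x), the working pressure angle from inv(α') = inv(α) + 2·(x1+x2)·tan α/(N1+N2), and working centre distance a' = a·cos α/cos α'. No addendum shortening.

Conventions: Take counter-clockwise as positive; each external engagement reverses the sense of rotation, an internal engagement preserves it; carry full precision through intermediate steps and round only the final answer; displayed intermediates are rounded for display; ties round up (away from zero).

recognized (one external pair, fixed centres): single-mesh tooth geometry, m = 1.539, N1 = 24, N2 = 43
base radii: r_b1 = 17.390335, r_b2 = 31.157684
tip radii: r_a1 = 20.007000, r_a2 = 34.627500
no profile shift: α' = α, a' = a
action lengths: √(r_a1²−r_b1²) = 9.892234, √(r_a2²−r_b2²) = 15.108358
base pitch p_b = π·m·cos α = 4.552779
CR = (9.892234 + 15.108358 − 51.556500·sin 19.67000°)/4.552779 = 1.679536
contact ratio ≈ 1.6795

1.6795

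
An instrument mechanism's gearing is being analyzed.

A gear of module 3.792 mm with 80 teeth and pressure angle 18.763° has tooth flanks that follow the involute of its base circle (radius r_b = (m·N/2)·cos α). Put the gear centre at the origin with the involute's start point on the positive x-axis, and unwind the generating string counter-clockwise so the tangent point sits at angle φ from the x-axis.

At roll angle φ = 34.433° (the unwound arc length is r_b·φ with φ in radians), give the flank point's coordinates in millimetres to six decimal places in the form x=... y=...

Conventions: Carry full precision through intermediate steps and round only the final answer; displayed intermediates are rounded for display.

topology: single-mesh involute geometry — m = 3.792, N = 80
pitch radius r_p = m·N/2 = 3.792·80/2 = 151.680000
base radius r_b = r_p·cos α = 151.680000·cos 18.763° = 143.619296
roll angle φ = 34.433° = 0.60096922 rad
x = r_b·(cos φ + φ·sin φ) = 167.259217
y = r_b·(sin φ − φ·cos φ) = 10.020313

x=167.259217 y=10.020313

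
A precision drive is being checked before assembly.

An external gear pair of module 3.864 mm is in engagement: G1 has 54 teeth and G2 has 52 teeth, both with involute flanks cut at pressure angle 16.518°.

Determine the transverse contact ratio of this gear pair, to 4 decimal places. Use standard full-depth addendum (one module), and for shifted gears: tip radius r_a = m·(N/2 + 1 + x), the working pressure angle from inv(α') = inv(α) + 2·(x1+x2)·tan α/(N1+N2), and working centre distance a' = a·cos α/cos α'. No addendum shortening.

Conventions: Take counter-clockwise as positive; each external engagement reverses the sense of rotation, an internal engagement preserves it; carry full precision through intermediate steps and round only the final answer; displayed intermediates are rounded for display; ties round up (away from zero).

class = single-mesh tooth geometry [involute pair 54T × 52T, m = 3.864]
base radii: r_b1 = 100.022432, r_b2 = 96.317897
tip radii: r_a1 = 108.192000, r_a2 = 104.328000
no profile shift: α' = α, a' = a
action lengths: √(r_a1²−r_b1²) = 41.243448, √(r_a2²−r_b2²) = 40.089828
base pitch p_b = π·m·cos α = 11.638138
CR = (41.243448 + 40.089828 − 204.792000·sin 16.51800°)/11.638138 = 1.985500
contact ratio ≈ 1.9855

1.9855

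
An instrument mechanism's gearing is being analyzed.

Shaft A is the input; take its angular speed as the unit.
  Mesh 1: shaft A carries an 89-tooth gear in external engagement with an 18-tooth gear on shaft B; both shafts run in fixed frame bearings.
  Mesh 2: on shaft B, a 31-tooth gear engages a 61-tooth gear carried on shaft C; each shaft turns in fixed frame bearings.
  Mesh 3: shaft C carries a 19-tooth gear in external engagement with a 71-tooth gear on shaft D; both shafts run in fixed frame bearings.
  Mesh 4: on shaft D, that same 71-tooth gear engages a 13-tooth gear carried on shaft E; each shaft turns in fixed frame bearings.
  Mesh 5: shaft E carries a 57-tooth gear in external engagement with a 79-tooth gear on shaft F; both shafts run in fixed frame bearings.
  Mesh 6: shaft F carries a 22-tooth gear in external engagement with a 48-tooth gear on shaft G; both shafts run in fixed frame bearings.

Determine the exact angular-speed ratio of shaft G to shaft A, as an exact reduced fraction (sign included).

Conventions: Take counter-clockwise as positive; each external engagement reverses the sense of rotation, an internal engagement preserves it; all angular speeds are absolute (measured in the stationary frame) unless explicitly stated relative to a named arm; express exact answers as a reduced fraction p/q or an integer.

10955989/9021168

class = fixed-axis compound train [6 meshes; 6 ratios multiply, 6 sense flips]
mesh 1 [89T→18T]: running ratio 89/18, sense −
mesh 2 [31T→61T]: running ratio 2759/1098, sense +
mesh 3 [19T→71T]: running ratio 52421/77958, sense −
mesh 4 [71T→13T]: running ratio 52421/14274, sense +
mesh 5 [57T→79T]: running ratio 995999/375882, sense −
mesh 6 [22T→48T]: running ratio 10955989/9021168, sense +
ω_out/ω_in = 10955989/9021168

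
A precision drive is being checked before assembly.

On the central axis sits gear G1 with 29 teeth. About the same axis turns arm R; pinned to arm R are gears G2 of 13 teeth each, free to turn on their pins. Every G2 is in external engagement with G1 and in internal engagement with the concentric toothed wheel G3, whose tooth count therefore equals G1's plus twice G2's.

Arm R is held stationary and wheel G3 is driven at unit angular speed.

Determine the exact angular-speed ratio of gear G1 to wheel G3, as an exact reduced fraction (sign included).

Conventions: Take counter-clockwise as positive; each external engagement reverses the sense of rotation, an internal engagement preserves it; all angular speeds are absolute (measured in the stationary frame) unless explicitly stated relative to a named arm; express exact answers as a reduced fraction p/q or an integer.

-55/29

topology: planetary set — G1 29T / G2 13T / G3 55T, arm = carrier (Willis)
ring teeth: 29 + 2·13 = 55
29(ω_sun−ω_arm) = −55(ω_ring−ω_arm),  ω_arm = 0, ω_ring = 1
ω_sun = 0 − (55/29)(1−0) = -55/29
ω_out/ω_in = -55/29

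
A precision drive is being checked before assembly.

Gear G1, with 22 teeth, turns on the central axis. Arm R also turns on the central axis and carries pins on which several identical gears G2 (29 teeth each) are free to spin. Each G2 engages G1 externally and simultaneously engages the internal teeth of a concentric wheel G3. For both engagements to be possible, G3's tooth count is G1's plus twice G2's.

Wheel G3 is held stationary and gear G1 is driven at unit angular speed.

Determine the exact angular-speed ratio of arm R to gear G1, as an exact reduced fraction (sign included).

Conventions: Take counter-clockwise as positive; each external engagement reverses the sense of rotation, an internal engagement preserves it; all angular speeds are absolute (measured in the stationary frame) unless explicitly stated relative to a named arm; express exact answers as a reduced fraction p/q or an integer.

11/51

class = planetary set [G3 = 22+2·29 = 80; Willis about the carrier]
ring teeth: 22 + 2·29 = 80
22(ω_sun−ω_arm) = −80(ω_ring−ω_arm),  ω_ring = 0, ω_sun = 1
22(1−ω_arm) = −80(0−ω_arm)  ⇒  102·ω_arm = 22  ⇒  ω_arm = 11/51
ω_out/ω_in = 11/51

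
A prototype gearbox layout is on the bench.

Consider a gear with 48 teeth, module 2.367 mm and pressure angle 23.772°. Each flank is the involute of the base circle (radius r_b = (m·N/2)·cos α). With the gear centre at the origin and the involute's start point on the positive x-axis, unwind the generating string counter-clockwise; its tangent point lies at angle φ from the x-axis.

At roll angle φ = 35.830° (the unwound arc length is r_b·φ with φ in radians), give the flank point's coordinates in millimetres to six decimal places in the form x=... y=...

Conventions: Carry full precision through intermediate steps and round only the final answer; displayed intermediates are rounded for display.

x=61.181152 y=4.074521

class = single-mesh tooth geometry [base-circle involute, m = 2.367, 48T]
pitch radius r_p = m·N/2 = 2.367·48/2 = 56.808000
base radius r_b = r_p·cos α = 56.808000·cos 23.772° = 51.988226
roll angle φ = 35.830° = 0.62535147 rad
x = r_b·(cos φ + φ·sin φ) = 61.181152
y = r_b·(sin φ − φ·cos φ) = 4.074521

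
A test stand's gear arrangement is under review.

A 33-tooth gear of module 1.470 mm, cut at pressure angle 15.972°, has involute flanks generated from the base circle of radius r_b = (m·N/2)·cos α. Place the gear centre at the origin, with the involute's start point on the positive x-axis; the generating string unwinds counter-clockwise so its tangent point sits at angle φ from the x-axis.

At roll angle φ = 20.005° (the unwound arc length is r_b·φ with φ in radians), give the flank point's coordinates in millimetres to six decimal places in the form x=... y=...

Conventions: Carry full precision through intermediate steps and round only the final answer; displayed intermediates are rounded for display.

x=24.697005 y=0.326834

class = single-mesh tooth geometry [base-circle involute, m = 1.470, 33T]
pitch radius r_p = m·N/2 = 1.470·33/2 = 24.255000
base radius r_b = r_p·cos α = 24.255000·cos 15.972° = 23.318667
roll angle φ = 20.005° = 0.34915312 rad
x = r_b·(cos φ + φ·sin φ) = 24.697005
y = r_b·(sin φ − φ·cos φ) = 0.326834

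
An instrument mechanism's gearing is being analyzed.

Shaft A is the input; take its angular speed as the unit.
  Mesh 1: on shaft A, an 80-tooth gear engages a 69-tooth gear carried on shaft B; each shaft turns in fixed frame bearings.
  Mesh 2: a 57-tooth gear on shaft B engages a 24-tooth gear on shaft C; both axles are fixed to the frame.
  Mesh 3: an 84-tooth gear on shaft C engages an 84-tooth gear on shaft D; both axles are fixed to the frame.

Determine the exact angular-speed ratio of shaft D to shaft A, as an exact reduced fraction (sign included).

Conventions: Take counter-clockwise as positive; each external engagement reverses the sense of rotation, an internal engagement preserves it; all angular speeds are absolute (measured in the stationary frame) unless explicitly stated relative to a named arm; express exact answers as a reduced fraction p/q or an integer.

class = fixed-axis compound train [3 meshes; 3 ratios multiply, 3 sense flips]
mesh 1 [80T→69T]: running ratio 80/69, sense −
mesh 2 [57T→24T]: running ratio 190/69, sense +
mesh 3 [84T→84T]: running ratio 190/69, sense −
ω_out/ω_in = -190/69

-190/69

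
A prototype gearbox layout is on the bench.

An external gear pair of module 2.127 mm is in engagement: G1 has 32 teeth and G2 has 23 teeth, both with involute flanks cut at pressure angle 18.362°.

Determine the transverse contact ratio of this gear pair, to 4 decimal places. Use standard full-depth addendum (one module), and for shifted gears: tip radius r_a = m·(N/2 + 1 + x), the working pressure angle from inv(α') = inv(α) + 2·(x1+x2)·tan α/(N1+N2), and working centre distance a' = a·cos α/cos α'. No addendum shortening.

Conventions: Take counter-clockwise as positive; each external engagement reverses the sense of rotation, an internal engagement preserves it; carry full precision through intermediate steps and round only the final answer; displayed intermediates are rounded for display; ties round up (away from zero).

recognized (one external pair, fixed centres): single-mesh tooth geometry, m = 2.127, N1 = 32, N2 = 23
base radii: r_b1 = 32.299266, r_b2 = 23.215097
tip radii: r_a1 = 36.159000, r_a2 = 26.587500
no profile shift: α' = α, a' = a
action lengths: √(r_a1²−r_b1²) = 16.255175, √(r_a2²−r_b2²) = 12.959723
base pitch p_b = π·m·cos α = 6.341946
CR = (16.255175 + 12.959723 − 58.492500·sin 18.36200°)/6.341946 = 1.701151
contact ratio ≈ 1.7012

1.7012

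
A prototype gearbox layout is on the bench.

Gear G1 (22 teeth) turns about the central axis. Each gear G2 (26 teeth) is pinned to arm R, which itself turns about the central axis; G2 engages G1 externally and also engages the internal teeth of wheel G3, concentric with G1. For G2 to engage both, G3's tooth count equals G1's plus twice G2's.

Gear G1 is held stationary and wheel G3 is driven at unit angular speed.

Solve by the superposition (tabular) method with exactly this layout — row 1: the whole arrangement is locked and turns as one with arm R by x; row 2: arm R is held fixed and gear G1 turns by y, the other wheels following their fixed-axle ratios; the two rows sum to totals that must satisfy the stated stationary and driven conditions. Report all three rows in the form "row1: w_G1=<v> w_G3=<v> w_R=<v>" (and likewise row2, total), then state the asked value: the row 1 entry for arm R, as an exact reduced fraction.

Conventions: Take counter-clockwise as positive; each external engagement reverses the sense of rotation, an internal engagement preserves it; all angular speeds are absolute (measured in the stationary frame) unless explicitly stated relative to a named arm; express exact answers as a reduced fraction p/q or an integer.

row1: w_G1=37/48 w_G3=37/48 w_R=37/48
row2: w_G1=-37/48 w_G3=11/48 w_R=0
total: w_G1=0 w_G3=1 w_R=37/48
asked value: 37/48

planetary set (22T centre, 26T on arm, 74T internal) — Willis relation
row 1 — lock + rotate with arm: ω_sun = ω_ring = ω_arm = x
row 2 (arm held, sun turns y): ω_ring = −(22/74)·y, ω_arm = 0
boundary: total ω_sun = x + y = 0 and total ω_ring = x − (22/74)·y = 1  ⇒  y = -37/48, x = 37/48
row 2 ring = −(22/74)·(-37/48) = 11/48
totals (row 1 + row 2): sun 37/48 + (-37/48) = 0, ring 37/48 + 11/48 = 1, arm 37/48 + 0 = 37/48
asked cell (row1, arm) = 37/48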